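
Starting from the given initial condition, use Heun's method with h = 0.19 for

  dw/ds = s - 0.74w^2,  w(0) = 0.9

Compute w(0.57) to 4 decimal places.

Heun: k1 = f(s_n, w_n); k2 = f(s_n + h, w_n + h·k1); w_{n+1} = w_n + (h/2)·(k1 + k2).
s=0.000000, w=0.900000:
  k1 = f(0.000000, 0.900000) = -0.599400
  k2 = f(0.190000, 0.786114) = -0.267302
  w ← 0.900000 + (0.19/2)·(-0.599400 + (-0.267302)) = 0.817663
s=0.190000, w=0.817663:
  k1 = f(0.190000, 0.817663) = -0.304744
  k2 = f(0.380000, 0.759762) = -0.047156
  w ← 0.817663 + (0.19/2)·(-0.304744 + (-0.047156)) = 0.784233
s=0.380000, w=0.784233:
  k1 = f(0.380000, 0.784233) = -0.075116
  k2 = f(0.570000, 0.769961) = 0.131299
  w ← 0.784233 + (0.19/2)·(-0.075116 + 0.131299) = 0.789570
w(0.57) ≈ 0.7896

0.7896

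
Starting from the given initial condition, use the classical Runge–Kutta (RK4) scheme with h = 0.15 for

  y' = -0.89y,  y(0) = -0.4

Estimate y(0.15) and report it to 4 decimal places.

-0.3500

RK4: k1 = f(x_n, y_n); k2 = f(x_n + h/2, y_n + (h/2)·k1); k3 = f(x_n + h/2, y_n + (h/2)·k2); k4 = f(x_n + h, y_n + h·k3); y_{n+1} = y_n + (h/6)·(k1 + 2k2 + 2k3 + k4).
x=0.000000, y=-0.400000:
  k1 = f(0.000000, -0.400000) = 0.356000
  k2 = f(0.075000, -0.373300) = 0.332237
  k3 = f(0.075000, -0.375082) = 0.333823
  k4 = f(0.150000, -0.349927) = 0.311435
  y ← -0.400000 + (0.15/6)·(k1 + 2k2 + 2k3 + k4) = -0.350011
y(0.15) ≈ -0.3500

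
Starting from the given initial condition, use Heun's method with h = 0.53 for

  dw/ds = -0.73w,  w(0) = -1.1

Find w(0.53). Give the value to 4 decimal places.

-0.7567

Heun: k1 = f(s_n, w_n); k2 = f(s_n + h, w_n + h·k1); w_{n+1} = w_n + (h/2)·(k1 + k2).
s=0.000000, w=-1.100000:
  k1 = f(0.000000, -1.100000) = 0.803000
  k2 = f(0.530000, -0.674410) = 0.492319
  w ← -1.100000 + (0.53/2)·(0.803000 + 0.492319) = -0.756740
w(0.53) ≈ -0.7567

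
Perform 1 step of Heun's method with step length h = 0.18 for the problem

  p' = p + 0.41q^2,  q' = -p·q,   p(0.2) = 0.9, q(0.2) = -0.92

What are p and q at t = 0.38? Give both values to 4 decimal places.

Heun on (p,q): k1 = f(t_n, state_n); k2 = f(t_n + h, state_n + h·k1); state_{n+1} = state_n + (h/2)·(k1 + k2).
0.200000: (0.900000, -0.920000)
  k1 = (1.247024, 0.828000)
  predictor → (1.124464, -0.770960)
  k2 = (1.368160, 0.866917)
  → (1.135367, -0.767457)
(p(0.38), q(0.38)) ≈ (1.1354, -0.7675)

1.1354, -0.7675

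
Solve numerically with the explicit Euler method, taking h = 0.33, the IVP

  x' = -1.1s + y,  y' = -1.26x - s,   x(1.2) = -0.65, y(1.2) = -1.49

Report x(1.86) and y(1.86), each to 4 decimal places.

-2.6659, -1.4648

Euler on (x,y): x_{n+1} = x_n + h·x', y_{n+1} = y_n + h·y'.
1.200000: (-0.650000, -1.490000); f=(-2.810000, -0.381000) → (-1.577300, -1.615730)
1.530000: (-1.577300, -1.615730); f=(-3.298730, 0.457398) → (-2.665881, -1.464789)
(x(1.86), y(1.86)) ≈ (-2.6659, -1.4648)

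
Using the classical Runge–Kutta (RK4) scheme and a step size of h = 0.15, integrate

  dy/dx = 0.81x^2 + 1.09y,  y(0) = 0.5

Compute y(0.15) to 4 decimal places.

0.5898

RK4: k1 = f(x_n, y_n); k2 = f(x_n + h/2, y_n + (h/2)·k1); k3 = f(x_n + h/2, y_n + (h/2)·k2); k4 = f(x_n + h, y_n + h·k3); y_{n+1} = y_n + (h/6)·(k1 + 2k2 + 2k3 + k4).
x=0.000000, y=0.500000:
  k1 = f(0.000000, 0.500000) = 0.545000
  k2 = f(0.075000, 0.540875) = 0.594110
  k3 = f(0.075000, 0.544558) = 0.598125
  k4 = f(0.150000, 0.589719) = 0.661018
  y ← 0.500000 + (0.15/6)·(k1 + 2k2 + 2k3 + k4) = 0.589762
y(0.15) ≈ 0.5898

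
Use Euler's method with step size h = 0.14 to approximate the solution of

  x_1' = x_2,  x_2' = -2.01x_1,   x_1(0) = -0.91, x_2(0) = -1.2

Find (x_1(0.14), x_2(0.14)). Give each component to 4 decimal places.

-1.0780, -0.9439

Euler on (x_1,x_2): x_1_{n+1} = x_1_n + h·x_1', x_2_{n+1} = x_2_n + h·x_2'.
0.000000: (-0.910000, -1.200000); f=(-1.200000, 1.829100) → (-1.078000, -0.943926)
(x_1(0.14), x_2(0.14)) ≈ (-1.0780, -0.9439)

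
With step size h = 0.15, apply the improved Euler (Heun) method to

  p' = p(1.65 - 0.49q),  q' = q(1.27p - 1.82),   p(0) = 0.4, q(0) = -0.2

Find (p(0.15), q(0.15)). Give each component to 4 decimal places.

Heun on (p,q): k1 = f(s_n, state_n); k2 = f(s_n + h, state_n + h·k1); state_{n+1} = state_n + (h/2)·(k1 + k2).
0.000000: (0.400000, -0.200000)
  k1 = (0.699200, 0.262400)
  predictor → (0.504880, -0.160640)
  k2 = (0.872793, 0.189363)
  → (0.517899, -0.166118)
(p(0.15), q(0.15)) ≈ (0.5179, -0.1661)

0.5179, -0.1661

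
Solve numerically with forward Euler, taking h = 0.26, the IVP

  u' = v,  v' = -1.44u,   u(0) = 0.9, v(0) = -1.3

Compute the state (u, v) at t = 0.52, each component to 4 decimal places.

0.1364, -1.8474

Euler on (u,v): u_{n+1} = u_n + h·u', v_{n+1} = v_n + h·v'.
0.000000: (0.900000, -1.300000); f=(-1.300000, -1.296000) → (0.562000, -1.636960)
0.260000: (0.562000, -1.636960); f=(-1.636960, -0.809280) → (0.136390, -1.847373)
(u(0.52), v(0.52)) ≈ (0.1364, -1.8474)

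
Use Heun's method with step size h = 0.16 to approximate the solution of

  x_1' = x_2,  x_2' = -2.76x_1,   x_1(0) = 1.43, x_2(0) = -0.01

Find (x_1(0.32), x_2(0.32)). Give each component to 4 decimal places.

1.2266, -1.2270

Heun on (x_1,x_2): k1 = f(t_n, state_n); k2 = f(t_n + h, state_n + h·k1); state_{n+1} = state_n + (h/2)·(k1 + k2).
0.000000: (1.430000, -0.010000)
  k1 = (-0.010000, -3.946800)
  predictor → (1.428400, -0.641488)
  k2 = (-0.641488, -3.942384)
  → (1.377881, -0.641135)
0.160000: (1.377881, -0.641135)
  k1 = (-0.641135, -3.802951)
  predictor → (1.275299, -1.249607)
  k2 = (-1.249607, -3.519826)
  → (1.226622, -1.226957)
(x_1(0.32), x_2(0.32)) ≈ (1.2266, -1.2270)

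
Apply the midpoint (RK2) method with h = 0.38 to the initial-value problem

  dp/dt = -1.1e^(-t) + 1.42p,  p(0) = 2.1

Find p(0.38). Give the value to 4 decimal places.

3.0804

Midpoint: k1 = f(t_n, p_n); k2 = f(t_n + h/2, p_n + (h/2)·k1); p_{n+1} = p_n + h·k2.
t=0.000000, p=2.100000:
  k1 = f(0.000000, 2.100000) = 1.882000
  k2 = f(0.190000, 2.457580) = 2.580109
  p ← 2.100000 + 0.38·2.580109 = 3.080441
p(0.38) ≈ 3.0804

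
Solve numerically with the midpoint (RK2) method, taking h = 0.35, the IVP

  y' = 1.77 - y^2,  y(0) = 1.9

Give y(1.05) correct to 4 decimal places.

1.4168

Midpoint: k1 = f(t_n, y_n); k2 = f(t_n + h/2, y_n + (h/2)·k1); y_{n+1} = y_n + h·k2.
t=0.000000, y=1.900000:
  k1 = f(0.000000, 1.900000) = -1.840000
  k2 = f(0.175000, 1.578000) = -0.720084
  y ← 1.900000 + 0.35·(-0.720084) = 1.647971
t=0.350000, y=1.647971:
  k1 = f(0.350000, 1.647971) = -0.945807
  k2 = f(0.525000, 1.482454) = -0.427671
  y ← 1.647971 + 0.35·(-0.427671) = 1.498286
t=0.700000, y=1.498286:
  k1 = f(0.700000, 1.498286) = -0.474860
  k2 = f(0.875000, 1.415185) = -0.232749
  y ← 1.498286 + 0.35·(-0.232749) = 1.416824
y(1.05) ≈ 1.4168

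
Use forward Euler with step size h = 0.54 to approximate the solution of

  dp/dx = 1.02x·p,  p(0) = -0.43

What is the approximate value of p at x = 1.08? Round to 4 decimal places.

Euler: p_{n+1} = p_n + h·f(x_n, p_n).
x=0.000000, p=-0.430000: f=0.000000 → p ← -0.430000 + 0.54·0.000000 = -0.430000
x=0.540000, p=-0.430000: f=-0.236844 → p ← -0.430000 + 0.54·(-0.236844) = -0.557896
p(1.08) ≈ -0.5579

-0.5579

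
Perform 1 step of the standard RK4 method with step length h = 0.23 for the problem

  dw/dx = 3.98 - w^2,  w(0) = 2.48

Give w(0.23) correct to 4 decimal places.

2.1788

RK4: k1 = f(x_n, w_n); k2 = f(x_n + h/2, w_n + (h/2)·k1); k3 = f(x_n + h/2, w_n + (h/2)·k2); k4 = f(x_n + h, w_n + h·k3); w_{n+1} = w_n + (h/6)·(k1 + 2k2 + 2k3 + k4).
x=0.000000, w=2.480000:
  k1 = f(0.000000, 2.480000) = -2.170400
  k2 = f(0.115000, 2.230404) = -0.994702
  k3 = f(0.115000, 2.365609) = -1.616107
  k4 = f(0.230000, 2.108295) = -0.464909
  w ← 2.480000 + (0.23/6)·(k1 + 2k2 + 2k3 + k4) = 2.178818
w(0.23) ≈ 2.1788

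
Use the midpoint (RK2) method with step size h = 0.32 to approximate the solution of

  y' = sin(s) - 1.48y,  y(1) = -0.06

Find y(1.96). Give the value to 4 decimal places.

Midpoint: k1 = f(s_n, y_n); k2 = f(s_n + h/2, y_n + (h/2)·k1); y_{n+1} = y_n + h·k2.
s=1.000000, y=-0.060000:
  k1 = f(1.000000, -0.060000) = 0.930271
  k2 = f(1.160000, 0.088843) = 0.785315
  y ← -0.060000 + 0.32·0.785315 = 0.191301
s=1.320000, y=0.191301:
  k1 = f(1.320000, 0.191301) = 0.685590
  k2 = f(1.480000, 0.300995) = 0.550408
  y ← 0.191301 + 0.32·0.550408 = 0.367431
s=1.640000, y=0.367431:
  k1 = f(1.640000, 0.367431) = 0.453808
  k2 = f(1.800000, 0.440041) = 0.322588
  y ← 0.367431 + 0.32·0.322588 = 0.470659
y(1.96) ≈ 0.4707

0.4707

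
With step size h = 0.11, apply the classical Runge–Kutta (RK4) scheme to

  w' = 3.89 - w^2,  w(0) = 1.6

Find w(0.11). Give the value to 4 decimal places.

1.7227

RK4: k1 = f(x_n, w_n); k2 = f(x_n + h/2, w_n + (h/2)·k1); k3 = f(x_n + h/2, w_n + (h/2)·k2); k4 = f(x_n + h, w_n + h·k3); w_{n+1} = w_n + (h/6)·(k1 + 2k2 + 2k3 + k4).
x=0.000000, w=1.600000:
  k1 = f(0.000000, 1.600000) = 1.330000
  k2 = f(0.055000, 1.673150) = 1.090569
  k3 = f(0.055000, 1.659981) = 1.134462
  k4 = f(0.110000, 1.724791) = 0.915097
  w ← 1.600000 + (0.11/6)·(k1 + 2k2 + 2k3 + k4) = 1.722745
w(0.11) ≈ 1.7227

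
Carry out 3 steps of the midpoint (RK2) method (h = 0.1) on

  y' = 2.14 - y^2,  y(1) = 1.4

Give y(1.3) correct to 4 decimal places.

1.4360

Midpoint: k1 = f(x_n, y_n); k2 = f(x_n + h/2, y_n + (h/2)·k1); y_{n+1} = y_n + h·k2.
x=1.000000, y=1.400000:
  k1 = f(1.000000, 1.400000) = 0.180000
  k2 = f(1.050000, 1.409000) = 0.154719
  y ← 1.400000 + 0.1·0.154719 = 1.415472
x=1.100000, y=1.415472:
  k1 = f(1.100000, 1.415472) = 0.136439
  k2 = f(1.150000, 1.422294) = 0.117080
  y ← 1.415472 + 0.1·0.117080 = 1.427180
x=1.200000, y=1.427180:
  k1 = f(1.200000, 1.427180) = 0.103157
  k2 = f(1.250000, 1.432338) = 0.088408
  y ← 1.427180 + 0.1·0.088408 = 1.436021
y(1.3) ≈ 1.4360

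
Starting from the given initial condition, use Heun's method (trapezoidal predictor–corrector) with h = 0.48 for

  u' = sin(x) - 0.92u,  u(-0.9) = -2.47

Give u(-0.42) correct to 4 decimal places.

Heun: k1 = f(x_n, u_n); k2 = f(x_n + h, u_n + h·k1); u_{n+1} = u_n + (h/2)·(k1 + k2).
x=-0.900000, u=-2.470000:
  k1 = f(-0.900000, -2.470000) = 1.489073
  k2 = f(-0.420000, -1.755245) = 1.207065
  u ← -2.470000 + (0.48/2)·(1.489073 + 1.207065) = -1.822927
u(-0.42) ≈ -1.8229

-1.8229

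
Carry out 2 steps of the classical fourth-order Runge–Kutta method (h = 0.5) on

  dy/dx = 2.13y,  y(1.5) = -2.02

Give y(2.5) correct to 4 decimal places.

RK4: k1 = f(x_n, y_n); k2 = f(x_n + h/2, y_n + (h/2)·k1); k3 = f(x_n + h/2, y_n + (h/2)·k2); k4 = f(x_n + h, y_n + h·k3); y_{n+1} = y_n + (h/6)·(k1 + 2k2 + 2k3 + k4).
x=1.500000, y=-2.020000:
  k1 = f(1.500000, -2.020000) = -4.302600
  k2 = f(1.750000, -3.095650) = -6.593735
  k3 = f(1.750000, -3.668434) = -7.813764
  k4 = f(2.000000, -5.926882) = -12.624258
  y ← -2.020000 + (0.5/6)·(k1 + 2k2 + 2k3 + k4) = -5.831821
x=2.000000, y=-5.831821:
  k1 = f(2.000000, -5.831821) = -12.421779
  k2 = f(2.250000, -8.937266) = -19.036377
  k3 = f(2.250000, -10.590915) = -22.558650
  k4 = f(2.500000, -17.111146) = -36.446741
  y ← -5.831821 + (0.5/6)·(k1 + 2k2 + 2k3 + k4) = -16.836702
y(2.5) ≈ -16.8367

-16.8367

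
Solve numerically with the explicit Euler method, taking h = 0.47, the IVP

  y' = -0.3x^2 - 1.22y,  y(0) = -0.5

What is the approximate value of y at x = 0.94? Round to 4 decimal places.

-0.1221

Euler: y_{n+1} = y_n + h·f(x_n, y_n).
x=0.000000, y=-0.500000: f=0.610000 → y ← -0.500000 + 0.47·0.610000 = -0.213300
x=0.470000, y=-0.213300: f=0.193956 → y ← -0.213300 + 0.47·0.193956 = -0.122141
y(0.94) ≈ -0.1221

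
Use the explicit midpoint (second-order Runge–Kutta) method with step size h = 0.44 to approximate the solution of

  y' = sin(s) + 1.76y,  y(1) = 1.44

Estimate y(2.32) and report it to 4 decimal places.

17.0473

Midpoint: k1 = f(s_n, y_n); k2 = f(s_n + h/2, y_n + (h/2)·k1); y_{n+1} = y_n + h·k2.
s=1.000000, y=1.440000:
  k1 = f(1.000000, 1.440000) = 3.375871
  k2 = f(1.220000, 2.182692) = 4.780637
  y ← 1.440000 + 0.44·4.780637 = 3.543480
s=1.440000, y=3.543480:
  k1 = f(1.440000, 3.543480) = 7.227983
  k2 = f(1.660000, 5.133636) = 10.031224
  y ← 3.543480 + 0.44·10.031224 = 7.957219
s=1.880000, y=7.957219:
  k1 = f(1.880000, 7.957219) = 14.957281
  k2 = f(2.100000, 11.247821) = 20.659374
  y ← 7.957219 + 0.44·20.659374 = 17.047343
y(2.32) ≈ 17.0473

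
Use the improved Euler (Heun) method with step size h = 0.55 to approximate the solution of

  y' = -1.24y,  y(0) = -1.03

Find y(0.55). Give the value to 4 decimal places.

-0.5671

Heun: k1 = f(x_n, y_n); k2 = f(x_n + h, y_n + h·k1); y_{n+1} = y_n + (h/2)·(k1 + k2).
x=0.000000, y=-1.030000:
  k1 = f(0.000000, -1.030000) = 1.277200
  k2 = f(0.550000, -0.327540) = 0.406150
  y ← -1.030000 + (0.55/2)·(1.277200 + 0.406150) = -0.567079
y(0.55) ≈ -0.5671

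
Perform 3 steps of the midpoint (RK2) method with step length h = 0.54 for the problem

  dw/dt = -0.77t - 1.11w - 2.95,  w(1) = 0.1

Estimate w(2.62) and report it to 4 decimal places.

-3.2980

Midpoint: k1 = f(t_n, w_n); k2 = f(t_n + h/2, w_n + (h/2)·k1); w_{n+1} = w_n + h·k2.
t=1.000000, w=0.100000:
  k1 = f(1.000000, 0.100000) = -3.831000
  k2 = f(1.270000, -0.934370) = -2.890749
  w ← 0.100000 + 0.54·(-2.890749) = -1.461005
t=1.540000, w=-1.461005:
  k1 = f(1.540000, -1.461005) = -2.514085
  k2 = f(1.810000, -2.139808) = -1.968514
  w ← -1.461005 + 0.54·(-1.968514) = -2.524002
t=2.080000, w=-2.524002:
  k1 = f(2.080000, -2.524002) = -1.749958
  k2 = f(2.350000, -2.996491) = -1.433395
  w ← -2.524002 + 0.54·(-1.433395) = -3.298036
w(2.62) ≈ -3.2980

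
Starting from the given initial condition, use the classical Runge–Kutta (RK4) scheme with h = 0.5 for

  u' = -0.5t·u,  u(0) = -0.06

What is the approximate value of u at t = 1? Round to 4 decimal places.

RK4: k1 = f(t_n, u_n); k2 = f(t_n + h/2, u_n + (h/2)·k1); k3 = f(t_n + h/2, u_n + (h/2)·k2); k4 = f(t_n + h, u_n + h·k3); u_{n+1} = u_n + (h/6)·(k1 + 2k2 + 2k3 + k4).
t=0.000000, u=-0.060000:
  k1 = f(0.000000, -0.060000) = 0.000000
  k2 = f(0.250000, -0.060000) = 0.007500
  k3 = f(0.250000, -0.058125) = 0.007266
  k4 = f(0.500000, -0.056367) = 0.014092
  u ← -0.060000 + (0.5/6)·(k1 + 2k2 + 2k3 + k4) = -0.056365
t=0.500000, u=-0.056365:
  k1 = f(0.500000, -0.056365) = 0.014091
  k2 = f(0.750000, -0.052842) = 0.019816
  k3 = f(0.750000, -0.051411) = 0.019279
  k4 = f(1.000000, -0.046725) = 0.023363
  u ← -0.056365 + (0.5/6)·(k1 + 2k2 + 2k3 + k4) = -0.046728
u(1) ≈ -0.0467

-0.0467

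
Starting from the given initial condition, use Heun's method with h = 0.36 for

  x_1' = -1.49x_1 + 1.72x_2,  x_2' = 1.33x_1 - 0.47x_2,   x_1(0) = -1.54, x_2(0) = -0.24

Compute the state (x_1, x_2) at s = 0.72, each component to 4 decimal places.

Heun on (x_1,x_2): k1 = f(s_n, state_n); k2 = f(s_n + h, state_n + h·k1); state_{n+1} = state_n + (h/2)·(k1 + k2).
0.000000: (-1.540000, -0.240000)
  k1 = (1.881800, -1.935400)
  predictor → (-0.862552, -0.936744)
  k2 = (-0.325997, -0.706924)
  → (-1.259955, -0.715618)
0.360000: (-1.259955, -0.715618)
  k1 = (0.646470, -1.339400)
  predictor → (-1.027226, -1.197802)
  k2 = (-0.529653, -0.803244)
  → (-1.238928, -1.101294)
(x_1(0.72), x_2(0.72)) ≈ (-1.2389, -1.1013)

-1.2389, -1.1013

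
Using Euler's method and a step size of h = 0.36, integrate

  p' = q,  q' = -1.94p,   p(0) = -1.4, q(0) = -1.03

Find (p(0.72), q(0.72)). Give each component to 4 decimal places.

-1.7896, 1.1845

Euler on (p,q): p_{n+1} = p_n + h·p', q_{n+1} = q_n + h·q'.
0.000000: (-1.400000, -1.030000); f=(-1.030000, 2.716000) → (-1.770800, -0.052240)
0.360000: (-1.770800, -0.052240); f=(-0.052240, 3.435352) → (-1.789606, 1.184487)
(p(0.72), q(0.72)) ≈ (-1.7896, 1.1845)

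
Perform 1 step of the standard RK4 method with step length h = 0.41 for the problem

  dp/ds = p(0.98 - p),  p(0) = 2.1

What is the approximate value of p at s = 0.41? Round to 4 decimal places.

RK4: k1 = f(s_n, p_n); k2 = f(s_n + h/2, p_n + (h/2)·k1); k3 = f(s_n + h/2, p_n + (h/2)·k2); k4 = f(s_n + h, p_n + h·k3); p_{n+1} = p_n + (h/6)·(k1 + 2k2 + 2k3 + k4).
s=0.000000, p=2.100000:
  k1 = f(0.000000, 2.100000) = -2.352000
  k2 = f(0.205000, 1.617840) = -1.031923
  k3 = f(0.205000, 1.888456) = -1.715579
  k4 = f(0.410000, 1.396613) = -0.581847
  p ← 2.100000 + (0.41/6)·(k1 + 2k2 + 2k3 + k4) = 1.524029
p(0.41) ≈ 1.5240

1.5240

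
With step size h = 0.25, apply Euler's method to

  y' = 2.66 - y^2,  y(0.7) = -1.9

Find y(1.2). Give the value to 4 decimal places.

-2.6147

Euler: y_{n+1} = y_n + h·f(s_n, y_n).
s=0.700000, y=-1.900000: f=-0.950000 → y ← -1.900000 + 0.25·(-0.950000) = -2.137500
s=0.950000, y=-2.137500: f=-1.908906 → y ← -2.137500 + 0.25·(-1.908906) = -2.614727
y(1.2) ≈ -2.6147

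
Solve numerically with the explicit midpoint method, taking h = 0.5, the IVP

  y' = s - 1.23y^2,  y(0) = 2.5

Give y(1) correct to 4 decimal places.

Midpoint: k1 = f(s_n, y_n); k2 = f(s_n + h/2, y_n + (h/2)·k1); y_{n+1} = y_n + h·k2.
s=0.000000, y=2.500000:
  k1 = f(0.000000, 2.500000) = -7.687500
  k2 = f(0.250000, 0.578125) = -0.161101
  y ← 2.500000 + 0.5·(-0.161101) = 2.419449
s=0.500000, y=2.419449:
  k1 = f(0.500000, 2.419449) = -6.700095
  k2 = f(0.750000, 0.744426) = 0.068371
  y ← 2.419449 + 0.5·0.068371 = 2.453635
y(1) ≈ 2.4536

2.4536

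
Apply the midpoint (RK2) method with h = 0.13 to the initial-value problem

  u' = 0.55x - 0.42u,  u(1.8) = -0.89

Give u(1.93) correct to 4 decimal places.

Midpoint: k1 = f(x_n, u_n); k2 = f(x_n + h/2, u_n + (h/2)·k1); u_{n+1} = u_n + h·k2.
x=1.800000, u=-0.890000:
  k1 = f(1.800000, -0.890000) = 1.363800
  k2 = f(1.865000, -0.801353) = 1.362318
  u ← -0.890000 + 0.13·1.362318 = -0.712899
u(1.93) ≈ -0.7129

-0.7129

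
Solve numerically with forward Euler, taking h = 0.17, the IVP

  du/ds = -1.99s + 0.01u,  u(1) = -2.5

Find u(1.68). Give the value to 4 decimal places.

Euler: u_{n+1} = u_n + h·f(s_n, u_n).
s=1.000000, u=-2.500000: f=-2.015000 → u ← -2.500000 + 0.17·(-2.015000) = -2.842550
s=1.170000, u=-2.842550: f=-2.356726 → u ← -2.842550 + 0.17·(-2.356726) = -3.243193
s=1.340000, u=-3.243193: f=-2.699032 → u ← -3.243193 + 0.17·(-2.699032) = -3.702029
s=1.510000, u=-3.702029: f=-3.041920 → u ← -3.702029 + 0.17·(-3.041920) = -4.219155
u(1.68) ≈ -4.2192

-4.2192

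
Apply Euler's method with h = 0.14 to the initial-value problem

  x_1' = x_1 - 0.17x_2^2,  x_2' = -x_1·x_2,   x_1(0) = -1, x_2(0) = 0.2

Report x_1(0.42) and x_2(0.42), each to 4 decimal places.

-1.4859, 0.3126

Euler on (x_1,x_2): x_1_{n+1} = x_1_n + h·x_1', x_2_{n+1} = x_2_n + h·x_2'.
0.000000: (-1.000000, 0.200000); f=(-1.006800, 0.200000) → (-1.140952, 0.228000)
0.140000: (-1.140952, 0.228000); f=(-1.149789, 0.260137) → (-1.301922, 0.264419)
0.280000: (-1.301922, 0.264419); f=(-1.313808, 0.344253) → (-1.485856, 0.312615)
(x_1(0.42), x_2(0.42)) ≈ (-1.4859, 0.3126)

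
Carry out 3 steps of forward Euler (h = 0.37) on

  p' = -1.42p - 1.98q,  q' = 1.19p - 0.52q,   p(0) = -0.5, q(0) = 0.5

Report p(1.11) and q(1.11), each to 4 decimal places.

-0.1138, -0.2802

Euler on (p,q): p_{n+1} = p_n + h·p', q_{n+1} = q_n + h·q'.
0.000000: (-0.500000, 0.500000); f=(-0.280000, -0.855000) → (-0.603600, 0.183650)
0.370000: (-0.603600, 0.183650); f=(0.493485, -0.813782) → (-0.421011, -0.117449)
0.740000: (-0.421011, -0.117449); f=(0.830385, -0.439929) → (-0.113768, -0.280223)
(p(1.11), q(1.11)) ≈ (-0.1138, -0.2802)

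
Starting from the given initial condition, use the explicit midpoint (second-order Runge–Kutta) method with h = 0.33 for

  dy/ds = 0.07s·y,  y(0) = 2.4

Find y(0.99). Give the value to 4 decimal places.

Midpoint: k1 = f(s_n, y_n); k2 = f(s_n + h/2, y_n + (h/2)·k1); y_{n+1} = y_n + h·k2.
s=0.000000, y=2.400000:
  k1 = f(0.000000, 2.400000) = 0.000000
  k2 = f(0.165000, 2.400000) = 0.027720
  y ← 2.400000 + 0.33·0.027720 = 2.409148
s=0.330000, y=2.409148:
  k1 = f(0.330000, 2.409148) = 0.055651
  k2 = f(0.495000, 2.418330) = 0.083795
  y ← 2.409148 + 0.33·0.083795 = 2.436800
s=0.660000, y=2.436800:
  k1 = f(0.660000, 2.436800) = 0.112580
  k2 = f(0.825000, 2.455376) = 0.141798
  y ← 2.436800 + 0.33·0.141798 = 2.483593
y(0.99) ≈ 2.4836

2.4836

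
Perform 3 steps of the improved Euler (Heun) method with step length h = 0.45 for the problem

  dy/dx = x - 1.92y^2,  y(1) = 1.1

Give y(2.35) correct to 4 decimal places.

Heun: k1 = f(x_n, y_n); k2 = f(x_n + h, y_n + h·k1); y_{n+1} = y_n + (h/2)·(k1 + k2).
x=1.000000, y=1.100000:
  k1 = f(1.000000, 1.100000) = -1.323200
  k2 = f(1.450000, 0.504560) = 0.961205
  y ← 1.100000 + (0.45/2)·(-1.323200 + 0.961205) = 1.018551
x=1.450000, y=1.018551:
  k1 = f(1.450000, 1.018551) = -0.541897
  k2 = f(1.900000, 0.774697) = 0.747700
  y ← 1.018551 + (0.45/2)·(-0.541897 + 0.747700) = 1.064857
x=1.900000, y=1.064857:
  k1 = f(1.900000, 1.064857) = -0.277126
  k2 = f(2.350000, 0.940150) = 0.652947
  y ← 1.064857 + (0.45/2)·(-0.277126 + 0.652947) = 1.149416
y(2.35) ≈ 1.1494

1.1494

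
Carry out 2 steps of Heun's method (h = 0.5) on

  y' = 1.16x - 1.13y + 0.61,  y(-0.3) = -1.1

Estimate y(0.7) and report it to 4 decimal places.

Heun: k1 = f(x_n, y_n); k2 = f(x_n + h, y_n + h·k1); y_{n+1} = y_n + (h/2)·(k1 + k2).
x=-0.300000, y=-1.100000:
  k1 = f(-0.300000, -1.100000) = 1.505000
  k2 = f(0.200000, -0.347500) = 1.234675
  y ← -1.100000 + (0.5/2)·(1.505000 + 1.234675) = -0.415081
x=0.200000, y=-0.415081:
  k1 = f(0.200000, -0.415081) = 1.311042
  k2 = f(0.700000, 0.240440) = 1.150303
  y ← -0.415081 + (0.5/2)·(1.311042 + 1.150303) = 0.200255
y(0.7) ≈ 0.2003

0.2003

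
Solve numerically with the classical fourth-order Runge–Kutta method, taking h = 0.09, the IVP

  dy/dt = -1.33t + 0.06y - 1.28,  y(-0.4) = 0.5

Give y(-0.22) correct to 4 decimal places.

0.3484

RK4: k1 = f(t_n, y_n); k2 = f(t_n + h/2, y_n + (h/2)·k1); k3 = f(t_n + h/2, y_n + (h/2)·k2); k4 = f(t_n + h, y_n + h·k3); y_{n+1} = y_n + (h/6)·(k1 + 2k2 + 2k3 + k4).
t=-0.400000, y=0.500000:
  k1 = f(-0.400000, 0.500000) = -0.718000
  k2 = f(-0.355000, 0.467690) = -0.779789
  k3 = f(-0.355000, 0.464910) = -0.779955
  k4 = f(-0.310000, 0.429804) = -0.841912
  y ← 0.500000 + (0.09/6)·(k1 + 2k2 + 2k3 + k4) = 0.429809
t=-0.310000, y=0.429809:
  k1 = f(-0.310000, 0.429809) = -0.841911
  k2 = f(-0.265000, 0.391923) = -0.904035
  k3 = f(-0.265000, 0.389127) = -0.904202
  k4 = f(-0.220000, 0.348431) = -0.966494
  y ← 0.429809 + (0.09/6)·(k1 + 2k2 + 2k3 + k4) = 0.348436
y(-0.22) ≈ 0.3484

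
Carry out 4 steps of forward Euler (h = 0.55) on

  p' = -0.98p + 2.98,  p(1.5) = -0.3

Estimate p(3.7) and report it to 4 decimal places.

2.8899

Euler: p_{n+1} = p_n + h·f(t_n, p_n).
t=1.500000, p=-0.300000: f=3.274000 → p ← -0.300000 + 0.55·3.274000 = 1.500700
t=2.050000, p=1.500700: f=1.509314 → p ← 1.500700 + 0.55·1.509314 = 2.330823
t=2.600000, p=2.330823: f=0.695794 → p ← 2.330823 + 0.55·0.695794 = 2.713509
t=3.150000, p=2.713509: f=0.320761 → p ← 2.713509 + 0.55·0.320761 = 2.889928
p(3.7) ≈ 2.8899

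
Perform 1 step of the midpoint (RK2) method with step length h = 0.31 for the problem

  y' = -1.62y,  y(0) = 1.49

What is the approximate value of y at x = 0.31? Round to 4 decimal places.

0.9296

Midpoint: k1 = f(x_n, y_n); k2 = f(x_n + h/2, y_n + (h/2)·k1); y_{n+1} = y_n + h·k2.
x=0.000000, y=1.490000:
  k1 = f(0.000000, 1.490000) = -2.413800
  k2 = f(0.155000, 1.115861) = -1.807695
  y ← 1.490000 + 0.31·(-1.807695) = 0.929615
y(0.31) ≈ 0.9296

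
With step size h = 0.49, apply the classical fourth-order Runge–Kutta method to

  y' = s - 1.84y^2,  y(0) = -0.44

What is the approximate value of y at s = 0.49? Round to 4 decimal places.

-0.5548

RK4: k1 = f(s_n, y_n); k2 = f(s_n + h/2, y_n + (h/2)·k1); k3 = f(s_n + h/2, y_n + (h/2)·k2); k4 = f(s_n + h, y_n + h·k3); y_{n+1} = y_n + (h/6)·(k1 + 2k2 + 2k3 + k4).
s=0.000000, y=-0.440000:
  k1 = f(0.000000, -0.440000) = -0.356224
  k2 = f(0.245000, -0.527275) = -0.266555
  k3 = f(0.245000, -0.505306) = -0.224815
  k4 = f(0.490000, -0.550159) = -0.066922
  y ← -0.440000 + (0.49/6)·(k1 + 2k2 + 2k3 + k4) = -0.554814
y(0.49) ≈ -0.5548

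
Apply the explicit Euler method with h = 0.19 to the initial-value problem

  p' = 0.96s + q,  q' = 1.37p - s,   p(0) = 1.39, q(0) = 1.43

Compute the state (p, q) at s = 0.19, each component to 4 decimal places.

Euler on (p,q): p_{n+1} = p_n + h·p', q_{n+1} = q_n + h·q'.
0.000000: (1.390000, 1.430000); f=(1.430000, 1.904300) → (1.661700, 1.791817)
(p(0.19), q(0.19)) ≈ (1.6617, 1.7918)

1.6617, 1.7918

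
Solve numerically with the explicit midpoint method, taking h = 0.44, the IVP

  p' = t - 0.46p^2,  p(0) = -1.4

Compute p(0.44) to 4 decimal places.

Midpoint: k1 = f(t_n, p_n); k2 = f(t_n + h/2, p_n + (h/2)·k1); p_{n+1} = p_n + h·k2.
t=0.000000, p=-1.400000:
  k1 = f(0.000000, -1.400000) = -0.901600
  k2 = f(0.220000, -1.598352) = -0.955175
  p ← -1.400000 + 0.44·(-0.955175) = -1.820277
p(0.44) ≈ -1.8203

-1.8203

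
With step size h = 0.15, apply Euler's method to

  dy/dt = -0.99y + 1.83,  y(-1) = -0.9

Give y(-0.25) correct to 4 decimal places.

0.6182

Euler: y_{n+1} = y_n + h·f(t_n, y_n).
t=-1.000000, y=-0.900000: f=2.721000 → y ← -0.900000 + 0.15·2.721000 = -0.491850
t=-0.850000, y=-0.491850: f=2.316931 → y ← -0.491850 + 0.15·2.316931 = -0.144310
t=-0.700000, y=-0.144310: f=1.972867 → y ← -0.144310 + 0.15·1.972867 = 0.151620
t=-0.550000, y=0.151620: f=1.679896 → y ← 0.151620 + 0.15·1.679896 = 0.403604
t=-0.400000, y=0.403604: f=1.430432 → y ← 0.403604 + 0.15·1.430432 = 0.618169
y(-0.25) ≈ 0.6182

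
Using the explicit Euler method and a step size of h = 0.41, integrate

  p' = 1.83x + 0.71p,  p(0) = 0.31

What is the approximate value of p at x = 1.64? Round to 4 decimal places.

3.0914

Euler: p_{n+1} = p_n + h·f(x_n, p_n).
x=0.000000, p=0.310000: f=0.220100 → p ← 0.310000 + 0.41·0.220100 = 0.400241
x=0.410000, p=0.400241: f=1.034471 → p ← 0.400241 + 0.41·1.034471 = 0.824374
x=0.820000, p=0.824374: f=2.085906 → p ← 0.824374 + 0.41·2.085906 = 1.679595
x=1.230000, p=1.679595: f=3.443413 → p ← 1.679595 + 0.41·3.443413 = 3.091395
p(1.64) ≈ 3.0914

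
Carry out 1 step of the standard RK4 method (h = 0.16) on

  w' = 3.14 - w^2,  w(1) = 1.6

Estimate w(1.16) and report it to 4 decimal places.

1.6723

RK4: k1 = f(s_n, w_n); k2 = f(s_n + h/2, w_n + (h/2)·k1); k3 = f(s_n + h/2, w_n + (h/2)·k2); k4 = f(s_n + h, w_n + h·k3); w_{n+1} = w_n + (h/6)·(k1 + 2k2 + 2k3 + k4).
s=1.000000, w=1.600000:
  k1 = f(1.000000, 1.600000) = 0.580000
  k2 = f(1.080000, 1.646400) = 0.429367
  k3 = f(1.080000, 1.634349) = 0.468902
  k4 = f(1.160000, 1.675024) = 0.334293
  w ← 1.600000 + (0.16/6)·(k1 + 2k2 + 2k3 + k4) = 1.672289
w(1.16) ≈ 1.6723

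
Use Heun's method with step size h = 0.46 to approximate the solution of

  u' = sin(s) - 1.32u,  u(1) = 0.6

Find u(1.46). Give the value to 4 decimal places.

0.6509

Heun: k1 = f(s_n, u_n); k2 = f(s_n + h, u_n + h·k1); u_{n+1} = u_n + (h/2)·(k1 + k2).
s=1.000000, u=0.600000:
  k1 = f(1.000000, 0.600000) = 0.049471
  k2 = f(1.460000, 0.622757) = 0.171830
  u ← 0.600000 + (0.46/2)·(0.049471 + 0.171830) = 0.650899
u(1.46) ≈ 0.6509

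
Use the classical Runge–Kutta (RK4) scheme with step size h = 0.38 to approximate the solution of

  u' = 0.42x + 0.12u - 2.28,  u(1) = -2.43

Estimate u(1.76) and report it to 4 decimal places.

-4.0170

RK4: k1 = f(x_n, u_n); k2 = f(x_n + h/2, u_n + (h/2)·k1); k3 = f(x_n + h/2, u_n + (h/2)·k2); k4 = f(x_n + h, u_n + h·k3); u_{n+1} = u_n + (h/6)·(k1 + 2k2 + 2k3 + k4).
x=1.000000, u=-2.430000:
  k1 = f(1.000000, -2.430000) = -2.151600
  k2 = f(1.190000, -2.838804) = -2.120856
  k3 = f(1.190000, -2.832963) = -2.120156
  k4 = f(1.380000, -3.235659) = -2.088679
  u ← -2.430000 + (0.38/6)·(k1 + 2k2 + 2k3 + k4) = -3.235746
x=1.380000, u=-3.235746:
  k1 = f(1.380000, -3.235746) = -2.088690
  k2 = f(1.570000, -3.632597) = -2.056512
  k3 = f(1.570000, -3.626483) = -2.055778
  k4 = f(1.760000, -4.016941) = -2.022833
  u ← -3.235746 + (0.38/6)·(k1 + 2k2 + 2k3 + k4) = -4.017032
u(1.76) ≈ -4.0170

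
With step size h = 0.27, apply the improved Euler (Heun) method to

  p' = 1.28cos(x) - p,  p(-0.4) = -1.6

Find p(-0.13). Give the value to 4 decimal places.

-0.9388

Heun: k1 = f(x_n, p_n); k2 = f(x_n + h, p_n + h·k1); p_{n+1} = p_n + (h/2)·(k1 + k2).
x=-0.400000, p=-1.600000:
  k1 = f(-0.400000, -1.600000) = 2.778958
  k2 = f(-0.130000, -0.849681) = 2.118881
  p ← -1.600000 + (0.27/2)·(2.778958 + 2.118881) = -0.938792
p(-0.13) ≈ -0.9388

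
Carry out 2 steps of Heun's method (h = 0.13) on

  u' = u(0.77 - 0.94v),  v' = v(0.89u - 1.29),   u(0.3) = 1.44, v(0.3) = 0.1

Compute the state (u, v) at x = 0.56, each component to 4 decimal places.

1.7161, 0.1029

Heun on (u,v): k1 = f(x_n, state_n); k2 = f(x_n + h, state_n + h·k1); state_{n+1} = state_n + (h/2)·(k1 + k2).
0.300000: (1.440000, 0.100000)
  k1 = (0.973440, -0.000840)
  predictor → (1.566547, 0.099891)
  k2 = (1.059147, 0.010411)
  → (1.572118, 0.100622)
0.430000: (1.572118, 0.100622)
  k1 = (1.061832, 0.010986)
  predictor → (1.710156, 0.102050)
  k2 = (1.152770, 0.023680)
  → (1.716067, 0.102875)
(u(0.56), v(0.56)) ≈ (1.7161, 0.1029)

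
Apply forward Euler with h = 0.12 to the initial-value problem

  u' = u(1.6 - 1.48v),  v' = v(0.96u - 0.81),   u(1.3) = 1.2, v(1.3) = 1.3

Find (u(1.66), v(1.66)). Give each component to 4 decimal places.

1.0351, 1.4426

Euler on (u,v): u_{n+1} = u_n + h·u', v_{n+1} = v_n + h·v'.
1.300000: (1.200000, 1.300000); f=(-0.388800, 0.444600) → (1.153344, 1.353352)
1.420000: (1.153344, 1.353352); f=(-0.464753, 0.402230) → (1.097574, 1.401620)
1.540000: (1.097574, 1.401620); f=(-0.520686, 0.341534) → (1.035091, 1.442604)
(u(1.66), v(1.66)) ≈ (1.0351, 1.4426)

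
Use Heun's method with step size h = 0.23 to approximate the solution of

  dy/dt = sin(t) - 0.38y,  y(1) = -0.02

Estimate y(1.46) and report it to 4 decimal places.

Heun: k1 = f(t_n, y_n); k2 = f(t_n + h, y_n + h·k1); y_{n+1} = y_n + (h/2)·(k1 + k2).
t=1.000000, y=-0.020000:
  k1 = f(1.000000, -0.020000) = 0.849071
  k2 = f(1.230000, 0.175286) = 0.875880
  y ← -0.020000 + (0.23/2)·(0.849071 + 0.875880) = 0.178369
t=1.230000, y=0.178369:
  k1 = f(1.230000, 0.178369) = 0.874708
  k2 = f(1.460000, 0.379552) = 0.849638
  y ← 0.178369 + (0.23/2)·(0.874708 + 0.849638) = 0.376669
y(1.46) ≈ 0.3767

0.3767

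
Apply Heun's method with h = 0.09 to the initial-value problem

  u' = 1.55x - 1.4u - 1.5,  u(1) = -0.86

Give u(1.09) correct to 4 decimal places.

Heun: k1 = f(x_n, u_n); k2 = f(x_n + h, u_n + h·k1); u_{n+1} = u_n + (h/2)·(k1 + k2).
x=1.000000, u=-0.860000:
  k1 = f(1.000000, -0.860000) = 1.254000
  k2 = f(1.090000, -0.747140) = 1.235496
  u ← -0.860000 + (0.09/2)·(1.254000 + 1.235496) = -0.747973
u(1.09) ≈ -0.7480

-0.7480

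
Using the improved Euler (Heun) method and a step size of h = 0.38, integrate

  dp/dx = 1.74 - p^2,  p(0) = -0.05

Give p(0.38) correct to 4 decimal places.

0.5400

Heun: k1 = f(x_n, p_n); k2 = f(x_n + h, p_n + h·k1); p_{n+1} = p_n + (h/2)·(k1 + k2).
x=0.000000, p=-0.050000:
  k1 = f(0.000000, -0.050000) = 1.737500
  k2 = f(0.380000, 0.610250) = 1.367595
  p ← -0.050000 + (0.38/2)·(1.737500 + 1.367595) = 0.539968
p(0.38) ≈ 0.5400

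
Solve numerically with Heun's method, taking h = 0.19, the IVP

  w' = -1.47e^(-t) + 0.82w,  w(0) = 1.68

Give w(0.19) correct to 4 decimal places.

1.6852

Heun: k1 = f(t_n, w_n); k2 = f(t_n + h, w_n + h·k1); w_{n+1} = w_n + (h/2)·(k1 + k2).
t=0.000000, w=1.680000:
  k1 = f(0.000000, 1.680000) = -0.092400
  k2 = f(0.190000, 1.662444) = 0.147574
  w ← 1.680000 + (0.19/2)·(-0.092400 + 0.147574) = 1.685242
w(0.19) ≈ 1.6852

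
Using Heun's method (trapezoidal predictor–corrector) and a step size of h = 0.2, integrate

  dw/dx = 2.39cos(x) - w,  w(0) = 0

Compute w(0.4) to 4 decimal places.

Heun: k1 = f(x_n, w_n); k2 = f(x_n + h, w_n + h·k1); w_{n+1} = w_n + (h/2)·(k1 + k2).
x=0.000000, w=0.000000:
  k1 = f(0.000000, 0.000000) = 2.390000
  k2 = f(0.200000, 0.478000) = 1.864359
  w ← 0.000000 + (0.2/2)·(2.390000 + 1.864359) = 0.425436
x=0.200000, w=0.425436:
  k1 = f(0.200000, 0.425436) = 1.916923
  k2 = f(0.400000, 0.808821) = 1.392515
  w ← 0.425436 + (0.2/2)·(1.916923 + 1.392515) = 0.756380
w(0.4) ≈ 0.7564

0.7564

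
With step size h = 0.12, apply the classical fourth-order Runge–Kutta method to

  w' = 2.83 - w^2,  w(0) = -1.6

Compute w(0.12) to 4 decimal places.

-1.5606

RK4: k1 = f(s_n, w_n); k2 = f(s_n + h/2, w_n + (h/2)·k1); k3 = f(s_n + h/2, w_n + (h/2)·k2); k4 = f(s_n + h, w_n + h·k3); w_{n+1} = w_n + (h/6)·(k1 + 2k2 + 2k3 + k4).
s=0.000000, w=-1.600000:
  k1 = f(0.000000, -1.600000) = 0.270000
  k2 = f(0.060000, -1.583800) = 0.321578
  k3 = f(0.060000, -1.580705) = 0.331371
  k4 = f(0.120000, -1.560236) = 0.395665
  w ← -1.600000 + (0.12/6)·(k1 + 2k2 + 2k3 + k4) = -1.560569
w(0.12) ≈ -1.5606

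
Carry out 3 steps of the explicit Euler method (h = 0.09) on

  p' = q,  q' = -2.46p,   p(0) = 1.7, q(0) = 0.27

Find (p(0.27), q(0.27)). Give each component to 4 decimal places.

Euler on (p,q): p_{n+1} = p_n + h·p', q_{n+1} = q_n + h·q'.
0.000000: (1.700000, 0.270000); f=(0.270000, -4.182000) → (1.724300, -0.106380)
0.090000: (1.724300, -0.106380); f=(-0.106380, -4.241778) → (1.714726, -0.488140)
0.180000: (1.714726, -0.488140); f=(-0.488140, -4.218225) → (1.670793, -0.867780)
(p(0.27), q(0.27)) ≈ (1.6708, -0.8678)

1.6708, -0.8678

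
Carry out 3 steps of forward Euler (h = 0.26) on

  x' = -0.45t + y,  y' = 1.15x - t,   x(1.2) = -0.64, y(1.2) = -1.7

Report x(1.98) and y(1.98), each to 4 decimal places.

Euler on (x,y): x_{n+1} = x_n + h·x', y_{n+1} = y_n + h·y'.
1.200000: (-0.640000, -1.700000); f=(-2.240000, -1.936000) → (-1.222400, -2.203360)
1.460000: (-1.222400, -2.203360); f=(-2.860360, -2.865760) → (-1.966094, -2.948458)
1.720000: (-1.966094, -2.948458); f=(-3.722458, -3.981008) → (-2.933933, -3.983520)
(x(1.98), y(1.98)) ≈ (-2.9339, -3.9835)

-2.9339, -3.9835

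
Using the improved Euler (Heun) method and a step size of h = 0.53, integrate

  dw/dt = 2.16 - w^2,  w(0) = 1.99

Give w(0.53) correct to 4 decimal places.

Heun: k1 = f(t_n, w_n); k2 = f(t_n + h, w_n + h·k1); w_{n+1} = w_n + (h/2)·(k1 + k2).
t=0.000000, w=1.990000:
  k1 = f(0.000000, 1.990000) = -1.800100
  k2 = f(0.530000, 1.035947) = 1.086814
  w ← 1.990000 + (0.53/2)·(-1.800100 + 1.086814) = 1.800979
w(0.53) ≈ 1.8010

1.8010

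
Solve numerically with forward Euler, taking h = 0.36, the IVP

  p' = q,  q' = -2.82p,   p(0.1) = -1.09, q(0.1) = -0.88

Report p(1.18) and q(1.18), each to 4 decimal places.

Euler on (p,q): p_{n+1} = p_n + h·p', q_{n+1} = q_n + h·q'.
0.100000: (-1.090000, -0.880000); f=(-0.880000, 3.073800) → (-1.406800, 0.226568)
0.460000: (-1.406800, 0.226568); f=(0.226568, 3.967176) → (-1.325236, 1.654751)
0.820000: (-1.325236, 1.654751); f=(1.654751, 3.737164) → (-0.729525, 3.000130)
(p(1.18), q(1.18)) ≈ (-0.7295, 3.0001)

-0.7295, 3.0001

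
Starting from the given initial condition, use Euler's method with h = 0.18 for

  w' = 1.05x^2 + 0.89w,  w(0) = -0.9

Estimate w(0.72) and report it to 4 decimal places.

Euler: w_{n+1} = w_n + h·f(x_n, w_n).
x=0.000000, w=-0.900000: f=-0.801000 → w ← -0.900000 + 0.18·(-0.801000) = -1.044180
x=0.180000, w=-1.044180: f=-0.895300 → w ← -1.044180 + 0.18·(-0.895300) = -1.205334
x=0.360000, w=-1.205334: f=-0.936667 → w ← -1.205334 + 0.18·(-0.936667) = -1.373934
x=0.540000, w=-1.373934: f=-0.916621 → w ← -1.373934 + 0.18·(-0.916621) = -1.538926
w(0.72) ≈ -1.5389

-1.5389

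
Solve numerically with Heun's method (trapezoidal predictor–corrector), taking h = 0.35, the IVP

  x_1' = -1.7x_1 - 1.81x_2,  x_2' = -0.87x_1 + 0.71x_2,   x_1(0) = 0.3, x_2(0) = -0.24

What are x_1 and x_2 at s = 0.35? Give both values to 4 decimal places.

0.3292, -0.4057

Heun on (x_1,x_2): k1 = f(s_n, state_n); k2 = f(s_n + h, state_n + h·k1); state_{n+1} = state_n + (h/2)·(k1 + k2).
0.000000: (0.300000, -0.240000)
  k1 = (-0.075600, -0.431400)
  predictor → (0.273540, -0.390990)
  k2 = (0.242674, -0.515583)
  → (0.329238, -0.405722)
(x_1(0.35), x_2(0.35)) ≈ (0.3292, -0.4057)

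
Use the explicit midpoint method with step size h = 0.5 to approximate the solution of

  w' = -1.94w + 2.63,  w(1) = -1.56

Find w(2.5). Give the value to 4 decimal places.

0.9902

Midpoint: k1 = f(t_n, w_n); k2 = f(t_n + h/2, w_n + (h/2)·k1); w_{n+1} = w_n + h·k2.
t=1.000000, w=-1.560000:
  k1 = f(1.000000, -1.560000) = 5.656400
  k2 = f(1.250000, -0.145900) = 2.913046
  w ← -1.560000 + 0.5·2.913046 = -0.103477
t=1.500000, w=-0.103477:
  k1 = f(1.500000, -0.103477) = 2.830745
  k2 = f(1.750000, 0.604209) = 1.457834
  w ← -0.103477 + 0.5·1.457834 = 0.625440
t=2.000000, w=0.625440:
  k1 = f(2.000000, 0.625440) = 1.416647
  k2 = f(2.250000, 0.979602) = 0.729573
  w ← 0.625440 + 0.5·0.729573 = 0.990226
w(2.5) ≈ 0.9902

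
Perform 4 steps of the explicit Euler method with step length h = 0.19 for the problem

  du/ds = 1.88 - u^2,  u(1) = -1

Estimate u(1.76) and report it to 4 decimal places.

0.0174

Euler: u_{n+1} = u_n + h·f(s_n, u_n).
s=1.000000, u=-1.000000: f=0.880000 → u ← -1.000000 + 0.19·0.880000 = -0.832800
s=1.190000, u=-0.832800: f=1.186444 → u ← -0.832800 + 0.19·1.186444 = -0.607376
s=1.380000, u=-0.607376: f=1.511095 → u ← -0.607376 + 0.19·1.511095 = -0.320268
s=1.570000, u=-0.320268: f=1.777429 → u ← -0.320268 + 0.19·1.777429 = 0.017444
u(1.76) ≈ 0.0174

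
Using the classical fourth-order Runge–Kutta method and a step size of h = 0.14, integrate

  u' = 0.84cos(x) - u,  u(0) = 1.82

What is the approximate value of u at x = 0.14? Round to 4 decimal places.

1.6916

RK4: k1 = f(x_n, u_n); k2 = f(x_n + h/2, u_n + (h/2)·k1); k3 = f(x_n + h/2, u_n + (h/2)·k2); k4 = f(x_n + h, u_n + h·k3); u_{n+1} = u_n + (h/6)·(k1 + 2k2 + 2k3 + k4).
x=0.000000, u=1.820000:
  k1 = f(0.000000, 1.820000) = -0.980000
  k2 = f(0.070000, 1.751400) = -0.913457
  k3 = f(0.070000, 1.756058) = -0.918115
  k4 = f(0.140000, 1.691464) = -0.859682
  u ← 1.820000 + (0.14/6)·(k1 + 2k2 + 2k3 + k4) = 1.691601
u(0.14) ≈ 1.6916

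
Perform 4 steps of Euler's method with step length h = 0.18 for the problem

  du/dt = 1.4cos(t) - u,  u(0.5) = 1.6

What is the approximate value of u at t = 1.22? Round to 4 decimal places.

Euler: u_{n+1} = u_n + h·f(t_n, u_n).
t=0.500000, u=1.600000: f=-0.371384 → u ← 1.600000 + 0.18·(-0.371384) = 1.533151
t=0.680000, u=1.533151: f=-0.444549 → u ← 1.533151 + 0.18·(-0.444549) = 1.453132
t=0.860000, u=1.453132: f=-0.539720 → u ← 1.453132 + 0.18·(-0.539720) = 1.355982
t=1.040000, u=1.355982: f=-0.647274 → u ← 1.355982 + 0.18·(-0.647274) = 1.239473
u(1.22) ≈ 1.2395

1.2395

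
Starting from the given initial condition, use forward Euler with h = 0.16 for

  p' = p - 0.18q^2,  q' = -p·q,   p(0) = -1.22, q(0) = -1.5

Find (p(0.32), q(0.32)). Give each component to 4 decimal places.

-1.8094, -2.2173

Euler on (p,q): p_{n+1} = p_n + h·p', q_{n+1} = q_n + h·q'.
0.000000: (-1.220000, -1.500000); f=(-1.625000, -1.830000) → (-1.480000, -1.792800)
0.160000: (-1.480000, -1.792800); f=(-2.058544, -2.653344) → (-1.809367, -2.217335)
(p(0.32), q(0.32)) ≈ (-1.8094, -2.2173)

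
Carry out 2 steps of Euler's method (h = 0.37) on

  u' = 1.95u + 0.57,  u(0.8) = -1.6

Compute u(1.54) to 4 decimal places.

-4.1677

Euler: u_{n+1} = u_n + h·f(s_n, u_n).
s=0.800000, u=-1.600000: f=-2.550000 → u ← -1.600000 + 0.37·(-2.550000) = -2.543500
s=1.170000, u=-2.543500: f=-4.389825 → u ← -2.543500 + 0.37·(-4.389825) = -4.167735
u(1.54) ≈ -4.1677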